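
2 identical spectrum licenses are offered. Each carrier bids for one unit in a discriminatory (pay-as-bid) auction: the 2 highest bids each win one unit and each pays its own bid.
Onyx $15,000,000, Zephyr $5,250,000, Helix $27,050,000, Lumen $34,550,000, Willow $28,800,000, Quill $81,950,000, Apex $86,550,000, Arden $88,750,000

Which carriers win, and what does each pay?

Ordering the bids: 88,750,000 (Arden), 86,550,000 (Apex), 81,950,000 (Quill), 34,550,000 (Lumen), …
The 2 highest are Arden, Apex.
Each winner pays its own bid: Arden $88,750,000, Apex $86,550,000.

Arden $88,750,000, Apex $86,550,000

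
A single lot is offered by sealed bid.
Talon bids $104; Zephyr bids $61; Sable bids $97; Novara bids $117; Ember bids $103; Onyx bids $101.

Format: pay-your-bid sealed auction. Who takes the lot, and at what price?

Novara pays $117

Sorting bids: 117 (Novara) > 104 (Talon) > 103 (Ember) > 101 (Onyx) > 97 (Sable) > 61 (Zephyr)
First-price: Novara pays what they bid, $117.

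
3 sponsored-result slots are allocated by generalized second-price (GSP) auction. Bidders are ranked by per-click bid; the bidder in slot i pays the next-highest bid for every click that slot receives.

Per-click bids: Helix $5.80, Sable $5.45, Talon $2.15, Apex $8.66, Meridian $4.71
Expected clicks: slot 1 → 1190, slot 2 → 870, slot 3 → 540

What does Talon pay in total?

Sorting advertisers: $8.66 (Apex) > $5.80 (Helix) > $5.45 (Sable) > $4.71 (Meridian) > …
Talon ranks below slot 3 → no slot, pays nothing.

Talon pays $0.00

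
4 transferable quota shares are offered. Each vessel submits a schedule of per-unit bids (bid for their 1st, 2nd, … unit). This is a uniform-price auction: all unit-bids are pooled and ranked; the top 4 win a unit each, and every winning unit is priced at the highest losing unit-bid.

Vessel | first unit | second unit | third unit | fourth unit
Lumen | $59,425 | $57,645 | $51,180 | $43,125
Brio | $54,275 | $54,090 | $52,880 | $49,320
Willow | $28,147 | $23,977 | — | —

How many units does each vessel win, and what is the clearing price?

Brio 2, Lumen 2; clearing price $52,880

Merging the schedules and taking the best 4: 59,425 (Lumen-1), 57,645 (Lumen-2), 54,275 (Brio-1), 54,090 (Brio-2)
First bid not allocated: $52,880.
Allocation: Brio 2, Lumen 2.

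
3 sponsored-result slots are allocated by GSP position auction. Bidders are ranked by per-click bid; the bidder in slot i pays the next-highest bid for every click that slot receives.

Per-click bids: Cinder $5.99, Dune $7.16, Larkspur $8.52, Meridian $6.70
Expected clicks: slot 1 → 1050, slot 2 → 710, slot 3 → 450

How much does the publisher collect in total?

Total revenue: $14970.50

Sorting advertisers: $8.52 (Larkspur) > $7.16 (Dune) > $6.70 (Meridian) > $5.99 (Cinder)
Slot 1: Larkspur pays $7.16 × 1050 = $7518.00
Slot 2: Dune pays $6.70 × 710 = $4757.00
Slot 3: Meridian pays $5.99 × 450 = $2695.50
Total = $14970.50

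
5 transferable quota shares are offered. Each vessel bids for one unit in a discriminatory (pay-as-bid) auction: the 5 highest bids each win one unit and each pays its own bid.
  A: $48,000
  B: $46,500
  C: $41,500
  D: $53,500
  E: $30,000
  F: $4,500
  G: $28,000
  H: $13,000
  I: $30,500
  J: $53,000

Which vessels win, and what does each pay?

Ordering the bids: 53,500 (D), 53,000 (J), 48,000 (A), 46,500 (B), 41,500 (C), 30,500 (I), 30,000 (E), …
Winners (5 units): D, J, A, B, C.
Each winner pays its own bid: D $53,500, J $53,000, A $48,000, B $46,500, C $41,500.

D $53,500, J $53,000, A $48,000, B $46,500, C $41,500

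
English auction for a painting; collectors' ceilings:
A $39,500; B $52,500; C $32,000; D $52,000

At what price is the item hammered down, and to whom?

B wins at $52,000

Ascending (English) auction: the price rises until one bidder remains; the winner pays the price at which the last rival dropped out.
Limits in order: 52,500 (B) > 52,000 (D) > 39,500 (A) > 32,000 (C)
D is the last rival to drop out, at $52,000; B remains and wins at that price.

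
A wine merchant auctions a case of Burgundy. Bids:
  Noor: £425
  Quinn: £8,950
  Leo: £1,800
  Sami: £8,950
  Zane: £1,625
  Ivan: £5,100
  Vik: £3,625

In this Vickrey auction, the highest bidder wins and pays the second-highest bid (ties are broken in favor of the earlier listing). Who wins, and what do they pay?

Quinn pays £8,950

Vickrey auction: the highest bidder wins and pays the second-highest bid.
Bids ranked: 8,950 (Quinn) > 8,950 (Sami) > 5,100 (Ivan) > 3,625 (Vik) > 1,800 (Leo) > 1,625 (Zane) > …
Tie at £8,950 → Quinn wins by tie-break.
Second-price: Quinn pays Sami's bid of £8,950.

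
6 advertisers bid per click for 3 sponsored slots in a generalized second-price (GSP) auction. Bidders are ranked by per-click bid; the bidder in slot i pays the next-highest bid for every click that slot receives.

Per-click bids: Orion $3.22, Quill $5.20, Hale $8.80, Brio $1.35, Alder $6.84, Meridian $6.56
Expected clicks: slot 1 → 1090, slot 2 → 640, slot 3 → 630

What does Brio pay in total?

Per-click bids in order: $8.80 (Hale) > $6.84 (Alder) > $6.56 (Meridian) > $5.20 (Quill) > …
Brio ranks below slot 3 → no slot, pays nothing.

Brio pays $0.00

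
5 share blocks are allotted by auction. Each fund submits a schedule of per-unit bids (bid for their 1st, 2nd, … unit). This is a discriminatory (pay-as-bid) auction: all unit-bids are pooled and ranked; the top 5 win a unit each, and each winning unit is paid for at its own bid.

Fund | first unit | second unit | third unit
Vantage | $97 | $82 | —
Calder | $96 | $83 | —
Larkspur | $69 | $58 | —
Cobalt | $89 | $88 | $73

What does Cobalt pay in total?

Merging the schedules and taking the best 5: 97 (Vantage-1), 96 (Calder-1), 89 (Cobalt-1), 88 (Cobalt-2), 83 (Calder-2)
Next rejected bid: $82 (not a price — pay-as-bid).
Cobalt's winning unit-bids: 89 + 88 = $177.

Cobalt pays $177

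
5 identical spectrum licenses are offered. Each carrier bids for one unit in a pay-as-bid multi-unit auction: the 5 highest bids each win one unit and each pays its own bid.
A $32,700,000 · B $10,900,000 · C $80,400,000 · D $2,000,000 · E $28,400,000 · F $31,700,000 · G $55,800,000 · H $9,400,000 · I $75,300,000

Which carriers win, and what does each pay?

C $80,400,000, I $75,300,000, G $55,800,000, A $32,700,000, F $31,700,000

Sorting: 80,400,000 (C), 75,300,000 (I), 55,800,000 (G), 32,700,000 (A), 31,700,000 (F), 28,400,000 (E), 10,900,000 (B), …
Winners (5 units): C, I, G, A, F.
Each winner pays its own bid: C $80,400,000, I $75,300,000, G $55,800,000, A $32,700,000, F $31,700,000.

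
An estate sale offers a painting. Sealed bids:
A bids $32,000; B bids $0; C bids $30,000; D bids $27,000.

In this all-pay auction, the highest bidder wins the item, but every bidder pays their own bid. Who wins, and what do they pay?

A pays $32,000

Bids ranked: 32,000 (A) > 30,000 (C) > 27,000 (D) > 0 (B)
A is highest and takes the item; every bidder forfeits their bid.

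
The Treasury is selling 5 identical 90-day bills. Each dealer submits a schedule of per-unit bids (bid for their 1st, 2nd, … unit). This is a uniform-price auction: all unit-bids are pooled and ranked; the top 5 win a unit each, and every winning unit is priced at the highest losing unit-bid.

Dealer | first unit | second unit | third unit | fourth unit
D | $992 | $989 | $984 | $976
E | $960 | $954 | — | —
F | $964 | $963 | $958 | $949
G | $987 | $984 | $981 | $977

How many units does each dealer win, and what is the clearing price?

Merging the schedules and taking the best 5: 992 (D-1), 989 (D-2), 987 (G-1), 984 (D-3), 984 (G-2)
The (k+1)-th unit-bid is $981.
Allocation: D 3, G 2.

D 3, G 2; clearing price $981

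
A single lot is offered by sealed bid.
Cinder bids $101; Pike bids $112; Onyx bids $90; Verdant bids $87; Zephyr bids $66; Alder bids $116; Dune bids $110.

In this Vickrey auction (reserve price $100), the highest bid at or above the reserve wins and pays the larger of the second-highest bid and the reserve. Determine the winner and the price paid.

Bids ranked: 116 (Alder) > 112 (Pike) > 110 (Dune) > 101 (Cinder) > 90 (Onyx) > 87 (Verdant) > …
Alder has the top bid at or above the reserve ($116).
Second-highest bid $112 exceeds the reserve $100 → payment $112.

Alder pays $112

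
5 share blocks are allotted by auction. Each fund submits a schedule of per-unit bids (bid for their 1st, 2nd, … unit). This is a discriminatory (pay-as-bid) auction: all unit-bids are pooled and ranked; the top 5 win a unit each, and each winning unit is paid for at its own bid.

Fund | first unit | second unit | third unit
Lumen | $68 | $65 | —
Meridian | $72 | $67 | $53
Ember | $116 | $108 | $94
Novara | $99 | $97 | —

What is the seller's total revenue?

Total revenue: $514

Pooled unit-bids ranked (top 5): 116 (Ember-1), 108 (Ember-2), 99 (Novara-1), 97 (Novara-2), 94 (Ember-3)
Next rejected bid: $72 (not a price — pay-as-bid).
Each winning unit pays its own bid.
Revenue = 116 + 108 + 99 + 97 + 94 = $514.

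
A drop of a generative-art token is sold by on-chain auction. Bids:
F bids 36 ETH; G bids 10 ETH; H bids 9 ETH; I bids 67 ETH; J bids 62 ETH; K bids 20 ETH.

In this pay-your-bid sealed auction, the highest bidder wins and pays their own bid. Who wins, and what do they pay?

I pays 67 ETH

Rule: the highest bidder wins and pays their own bid.
Bids in order: 67 (I) > 62 (J) > 36 (F) > 20 (K) > 10 (G) > 9 (H)
I has the highest bid and pays exactly that: 67 ETH.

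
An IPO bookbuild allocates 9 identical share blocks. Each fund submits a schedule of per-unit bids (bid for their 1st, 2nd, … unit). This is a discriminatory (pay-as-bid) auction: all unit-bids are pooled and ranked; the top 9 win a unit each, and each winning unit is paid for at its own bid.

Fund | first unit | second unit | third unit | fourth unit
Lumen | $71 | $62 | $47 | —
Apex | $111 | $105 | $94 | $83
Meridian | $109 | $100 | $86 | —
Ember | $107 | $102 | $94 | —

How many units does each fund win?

Merging the schedules and taking the best 9: 111 (Apex-1), 109 (Meridian-1), 107 (Ember-1), 105 (Apex-2), 102 (Ember-2), 100 (Meridian-2), 94 (Apex-3), 94 (Ember-3), 86 (Meridian-3)
Next rejected bid: $83 (not a price — pay-as-bid).
Allocation: Apex 3, Ember 3, Meridian 3.

Apex 3, Ember 3, Meridian 3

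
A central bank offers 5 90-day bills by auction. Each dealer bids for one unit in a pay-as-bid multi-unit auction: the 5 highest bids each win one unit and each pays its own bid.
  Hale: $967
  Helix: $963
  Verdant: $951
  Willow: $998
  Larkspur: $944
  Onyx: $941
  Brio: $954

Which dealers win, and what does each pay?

Sorting: 998 (Willow), 967 (Hale), 963 (Helix), 954 (Brio), 951 (Verdant), 944 (Larkspur), 941 (Onyx)
Top 5: Willow, Hale, Helix, Brio, Verdant.
Each winner pays its own bid: Willow $998, Hale $967, Helix $963, Brio $954, Verdant $951.

Willow $998, Hale $967, Helix $963, Brio $954, Verdant $951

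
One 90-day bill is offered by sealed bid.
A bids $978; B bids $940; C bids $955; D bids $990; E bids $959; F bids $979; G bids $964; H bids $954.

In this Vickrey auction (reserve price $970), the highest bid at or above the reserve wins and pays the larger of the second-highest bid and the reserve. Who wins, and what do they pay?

D pays $979

Rule: the highest bid at or above the reserve wins and pays the larger of the second-highest bid and the reserve.
Bids in order: 990 (D) > 979 (F) > 978 (A) > 964 (G) > 959 (E) > 955 (C) > …
Highest eligible bid: D at $990.
max(second-highest $979, reserve $970) = $979; the reserve does not bind.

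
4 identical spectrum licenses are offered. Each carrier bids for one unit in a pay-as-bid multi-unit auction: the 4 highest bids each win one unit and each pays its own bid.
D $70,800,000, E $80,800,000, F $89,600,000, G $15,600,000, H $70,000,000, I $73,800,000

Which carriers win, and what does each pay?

F $89,600,000, E $80,800,000, I $73,800,000, D $70,800,000

Bids ranked high→low: 89,600,000 (F), 80,800,000 (E), 73,800,000 (I), 70,800,000 (D), 70,000,000 (H), 15,600,000 (G)
The 4 highest are F, E, I, D.
Each winner pays its own bid: F $89,600,000, E $80,800,000, I $73,800,000, D $70,800,000.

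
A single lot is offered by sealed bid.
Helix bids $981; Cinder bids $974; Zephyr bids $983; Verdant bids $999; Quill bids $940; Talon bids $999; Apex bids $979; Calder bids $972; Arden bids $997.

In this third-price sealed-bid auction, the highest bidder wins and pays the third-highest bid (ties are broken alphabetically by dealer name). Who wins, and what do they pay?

Talon pays $997

Bids in order: 999 (Talon) > 999 (Verdant) > 997 (Arden) > 983 (Zephyr) > 981 (Helix) > 979 (Apex) > …
Talon and Verdant tie at $999; tie-break gives it to Talon.
Talon wins; payment is bid #3 in the ranking = $997.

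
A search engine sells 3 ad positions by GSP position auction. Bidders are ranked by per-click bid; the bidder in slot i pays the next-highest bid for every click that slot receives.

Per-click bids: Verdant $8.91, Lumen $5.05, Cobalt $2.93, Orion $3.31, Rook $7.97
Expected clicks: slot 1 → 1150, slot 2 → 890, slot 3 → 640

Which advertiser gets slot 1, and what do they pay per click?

Per-click bids in order: $8.91 (Verdant) > $7.97 (Rook) > $5.05 (Lumen) > $3.31 (Orion) > …
Slot 1 goes to the first-ranked bidder, Verdant, who pays the next bid down: $7.97/click.

Verdant; $7.97 per click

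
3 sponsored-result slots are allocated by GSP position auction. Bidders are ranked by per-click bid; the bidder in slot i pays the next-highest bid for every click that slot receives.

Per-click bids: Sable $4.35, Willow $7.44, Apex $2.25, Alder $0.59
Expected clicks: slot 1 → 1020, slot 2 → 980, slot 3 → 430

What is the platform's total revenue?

Total revenue: $6895.70

Per-click bids in order: $7.44 (Willow) > $4.35 (Sable) > $2.25 (Apex) > $0.59 (Alder)
Slot 1: Willow pays $4.35 × 1020 = $4437.00
Slot 2: Sable pays $2.25 × 980 = $2205.00
Slot 3: Apex pays $0.59 × 430 = $253.70
Total = $6895.70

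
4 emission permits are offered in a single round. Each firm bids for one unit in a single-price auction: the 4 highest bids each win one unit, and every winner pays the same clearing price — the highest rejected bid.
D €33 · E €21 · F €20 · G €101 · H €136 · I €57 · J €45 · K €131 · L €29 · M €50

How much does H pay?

Sorting: 136 (H), 131 (K), 101 (G), 57 (I), 50 (M), 45 (J), …
The 4 highest are H, K, G, I.
Clearing price = highest rejected bid = €50.
H wins → pays €50.

H pays €50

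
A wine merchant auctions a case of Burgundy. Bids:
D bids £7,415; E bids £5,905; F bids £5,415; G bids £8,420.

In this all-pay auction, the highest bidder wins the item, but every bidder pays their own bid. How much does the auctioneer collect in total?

Bids ranked: 8,420 (G) > 7,415 (D) > 5,905 (E) > 5,415 (F)
G wins with the top bid; all bids are sunk regardless.
Every bidder forfeits their bid regardless of winning.
Revenue = 7,415 + 5,905 + 5,415 + 8,420 = £27,155.

Total revenue: £27,155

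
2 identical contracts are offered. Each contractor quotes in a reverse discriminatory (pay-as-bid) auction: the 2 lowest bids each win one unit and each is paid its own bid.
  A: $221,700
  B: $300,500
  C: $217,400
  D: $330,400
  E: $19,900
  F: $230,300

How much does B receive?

Bids ranked low→high: 19,900 (E), 217,400 (C), 221,700 (A), 230,300 (F), …
The 2 lowest are E, C.
B does not win → $0.

B is paid $0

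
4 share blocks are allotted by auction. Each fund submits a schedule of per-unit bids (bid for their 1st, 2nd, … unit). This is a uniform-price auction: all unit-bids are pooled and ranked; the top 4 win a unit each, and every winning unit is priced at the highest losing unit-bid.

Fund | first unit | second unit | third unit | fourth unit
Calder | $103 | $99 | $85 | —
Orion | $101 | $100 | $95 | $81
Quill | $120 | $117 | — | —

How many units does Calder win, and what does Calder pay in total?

Pooled unit-bids ranked (top 4): 120 (Quill-1), 117 (Quill-2), 103 (Calder-1), 101 (Orion-1)
Highest rejected unit-bid = $100.
Calder wins 1 unit(s) at $100 each.

Calder: 1 unit, pays $100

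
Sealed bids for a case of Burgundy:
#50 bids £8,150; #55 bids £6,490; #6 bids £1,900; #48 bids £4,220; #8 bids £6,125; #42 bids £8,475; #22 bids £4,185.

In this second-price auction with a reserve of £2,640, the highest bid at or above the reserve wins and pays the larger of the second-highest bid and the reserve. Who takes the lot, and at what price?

#42 pays £8,150

Rule: the highest bid at or above the reserve wins and pays the larger of the second-highest bid and the reserve.
Sorting bids: 8,475 (#42) > 8,150 (#50) > 6,490 (#55) > 6,125 (#8) > 4,220 (#48) > 4,185 (#22) > …
#42 has the top bid at or above the reserve (£8,475).
Second-highest bid £8,150 exceeds the reserve £2,640 → payment £8,150.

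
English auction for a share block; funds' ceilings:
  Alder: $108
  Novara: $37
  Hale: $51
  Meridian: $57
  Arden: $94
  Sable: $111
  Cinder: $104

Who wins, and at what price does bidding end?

Sorting limits: 111 (Sable) > 108 (Alder) > 104 (Cinder) > 94 (Arden) > 57 (Meridian) > 51 (Hale) > …
Once the price passes $108, only Sable is left; the hammer falls at Alder's limit of $108.

Sable wins at $108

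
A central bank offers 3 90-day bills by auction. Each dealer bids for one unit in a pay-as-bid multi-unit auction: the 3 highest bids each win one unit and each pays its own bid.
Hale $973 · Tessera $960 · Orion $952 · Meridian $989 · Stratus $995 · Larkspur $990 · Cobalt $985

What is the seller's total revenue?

Total revenue: $2,974

Sorting: 995 (Stratus), 990 (Larkspur), 989 (Meridian), 985 (Cobalt), 973 (Hale), …
The 3 highest are Stratus, Larkspur, Meridian.
Total revenue = 995 + 990 + 989 = $2,974.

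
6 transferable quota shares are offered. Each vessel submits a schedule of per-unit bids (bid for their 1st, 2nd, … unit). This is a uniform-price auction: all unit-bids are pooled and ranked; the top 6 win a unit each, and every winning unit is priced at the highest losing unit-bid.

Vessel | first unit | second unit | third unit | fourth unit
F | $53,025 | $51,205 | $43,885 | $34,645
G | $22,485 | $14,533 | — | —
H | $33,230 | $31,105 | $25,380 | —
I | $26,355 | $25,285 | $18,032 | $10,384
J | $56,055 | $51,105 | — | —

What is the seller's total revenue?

Total revenue: $199,380

Pooled unit-bids ranked (top 6): 56,055 (J-1), 53,025 (F-1), 51,205 (F-2), 51,105 (J-2), 43,885 (F-3), 34,645 (F-4)
The (k+1)-th unit-bid is $33,230.
Allocation: F 4, J 2. Every unit priced at $33,230.
Revenue = 6 × 33,230 = $199,380.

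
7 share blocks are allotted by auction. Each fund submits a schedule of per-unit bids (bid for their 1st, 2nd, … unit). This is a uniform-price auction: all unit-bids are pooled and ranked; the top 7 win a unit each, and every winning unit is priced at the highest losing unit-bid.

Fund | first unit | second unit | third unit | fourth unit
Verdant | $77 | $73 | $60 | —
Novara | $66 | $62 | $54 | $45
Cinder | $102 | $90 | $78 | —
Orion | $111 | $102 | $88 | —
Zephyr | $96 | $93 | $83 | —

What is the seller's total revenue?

All unit-bids, highest first — top 7: 111 (Orion-1), 102 (Cinder-1), 102 (Orion-2), 96 (Zephyr-1), 93 (Zephyr-2), 90 (Cinder-2), 88 (Orion-3)
First bid not allocated: $83.
Allocation: Cinder 2, Orion 3, Zephyr 2. Every unit priced at $83.
Revenue = 7 × 83 = $581.

Total revenue: $581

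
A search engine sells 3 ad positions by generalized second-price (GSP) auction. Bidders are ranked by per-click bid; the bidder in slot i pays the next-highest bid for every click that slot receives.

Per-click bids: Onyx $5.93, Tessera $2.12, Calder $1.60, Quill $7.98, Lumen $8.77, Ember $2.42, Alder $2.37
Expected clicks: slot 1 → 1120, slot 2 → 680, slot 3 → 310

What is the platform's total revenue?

Total revenue: $13720.20

Ranked by bid: $8.77 (Lumen) > $7.98 (Quill) > $5.93 (Onyx) > $2.42 (Ember) > …
Slot 1: Lumen pays $7.98 × 1120 = $8937.60
Slot 2: Quill pays $5.93 × 680 = $4032.40
Slot 3: Onyx pays $2.42 × 310 = $750.20
Total = $13720.20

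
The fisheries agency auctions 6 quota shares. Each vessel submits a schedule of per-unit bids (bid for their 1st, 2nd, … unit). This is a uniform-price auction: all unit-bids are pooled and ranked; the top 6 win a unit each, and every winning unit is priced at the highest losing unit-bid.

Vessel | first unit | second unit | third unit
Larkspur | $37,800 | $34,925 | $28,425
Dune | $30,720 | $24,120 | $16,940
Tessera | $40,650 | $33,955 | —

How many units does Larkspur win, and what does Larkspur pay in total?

Pooled unit-bids ranked (top 6): 40,650 (Tessera-1), 37,800 (Larkspur-1), 34,925 (Larkspur-2), 33,955 (Tessera-2), 30,720 (Dune-1), 28,425 (Larkspur-3)
Highest rejected unit-bid = $24,120.
Larkspur wins 3 unit(s) at $24,120 each.

Larkspur: 3 units, pays $72,360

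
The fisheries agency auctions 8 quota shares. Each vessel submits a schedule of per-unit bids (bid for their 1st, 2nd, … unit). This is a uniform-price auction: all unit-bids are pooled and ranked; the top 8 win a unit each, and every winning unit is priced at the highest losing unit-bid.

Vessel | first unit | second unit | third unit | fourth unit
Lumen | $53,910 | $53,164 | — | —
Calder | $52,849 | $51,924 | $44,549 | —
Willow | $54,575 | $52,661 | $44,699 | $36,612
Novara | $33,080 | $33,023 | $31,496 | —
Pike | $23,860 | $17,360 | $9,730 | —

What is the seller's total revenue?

Total revenue: $292,896

Pooled unit-bids ranked (top 8): 54,575 (Willow-1), 53,910 (Lumen-1), 53,164 (Lumen-2), 52,849 (Calder-1), 52,661 (Willow-2), 51,924 (Calder-2), 44,699 (Willow-3), 44,549 (Calder-3)
First bid not allocated: $36,612.
Allocation: Calder 3, Lumen 2, Willow 3. Every unit priced at $36,612.
Revenue = 8 × 36,612 = $292,896.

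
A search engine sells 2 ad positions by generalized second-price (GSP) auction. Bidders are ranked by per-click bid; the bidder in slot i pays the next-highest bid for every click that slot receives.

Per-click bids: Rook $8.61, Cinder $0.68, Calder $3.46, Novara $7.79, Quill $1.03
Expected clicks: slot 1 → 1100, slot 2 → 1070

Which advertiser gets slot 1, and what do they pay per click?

Ranked by bid: $8.61 (Rook) > $7.79 (Novara) > $3.46 (Calder) > …
Slot 1 goes to the first-ranked bidder, Rook, who pays the next bid down: $7.79/click.

Rook; $7.79 per click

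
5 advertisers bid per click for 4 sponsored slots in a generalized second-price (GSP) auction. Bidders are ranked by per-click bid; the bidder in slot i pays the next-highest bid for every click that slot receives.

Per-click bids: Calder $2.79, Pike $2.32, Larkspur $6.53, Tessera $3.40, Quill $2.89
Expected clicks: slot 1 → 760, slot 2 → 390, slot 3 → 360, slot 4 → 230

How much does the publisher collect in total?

Total revenue: $5249.10

Ranked by bid: $6.53 (Larkspur) > $3.40 (Tessera) > $2.89 (Quill) > $2.79 (Calder) > $2.32 (Pike)
Slot 1: Larkspur pays $3.40 × 760 = $2584.00
Slot 2: Tessera pays $2.89 × 390 = $1127.10
Slot 3: Quill pays $2.79 × 360 = $1004.40
Slot 4: Calder pays $2.32 × 230 = $533.60
Total = $5249.10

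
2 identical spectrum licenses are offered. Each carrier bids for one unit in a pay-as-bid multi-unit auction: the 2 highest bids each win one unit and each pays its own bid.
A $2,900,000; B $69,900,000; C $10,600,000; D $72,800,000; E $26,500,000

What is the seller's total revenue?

Ordering the bids: 72,800,000 (D), 69,900,000 (B), 26,500,000 (E), 10,600,000 (C), …
Top 2: D, B.
Total revenue = 72,800,000 + 69,900,000 = $142,700,000.

Total revenue: $142,700,000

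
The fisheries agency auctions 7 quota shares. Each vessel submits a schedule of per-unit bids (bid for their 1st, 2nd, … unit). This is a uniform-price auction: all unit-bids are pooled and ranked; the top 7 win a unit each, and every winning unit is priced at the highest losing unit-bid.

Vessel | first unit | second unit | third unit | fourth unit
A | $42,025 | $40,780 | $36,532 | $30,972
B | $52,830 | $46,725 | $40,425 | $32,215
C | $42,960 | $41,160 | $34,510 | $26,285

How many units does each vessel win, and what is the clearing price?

Pooled unit-bids ranked (top 7): 52,830 (B-1), 46,725 (B-2), 42,960 (C-1), 42,025 (A-1), 41,160 (C-2), 40,780 (A-2), 40,425 (B-3)
The (k+1)-th unit-bid is $36,532.
Allocation: A 2, B 3, C 2.

A 2, B 3, C 2; clearing price $36,532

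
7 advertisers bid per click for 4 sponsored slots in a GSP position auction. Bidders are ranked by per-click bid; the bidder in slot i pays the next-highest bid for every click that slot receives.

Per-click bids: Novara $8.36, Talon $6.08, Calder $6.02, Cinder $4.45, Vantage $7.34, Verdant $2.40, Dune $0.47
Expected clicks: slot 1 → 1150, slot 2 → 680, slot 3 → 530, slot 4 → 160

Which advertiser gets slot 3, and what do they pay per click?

Sorting advertisers: $8.36 (Novara) > $7.34 (Vantage) > $6.08 (Talon) > $6.02 (Calder) > $4.45 (Cinder) > …
Slot 3 goes to the third-ranked bidder, Talon, who pays the next bid down: $6.02/click.

Talon; $6.02 per click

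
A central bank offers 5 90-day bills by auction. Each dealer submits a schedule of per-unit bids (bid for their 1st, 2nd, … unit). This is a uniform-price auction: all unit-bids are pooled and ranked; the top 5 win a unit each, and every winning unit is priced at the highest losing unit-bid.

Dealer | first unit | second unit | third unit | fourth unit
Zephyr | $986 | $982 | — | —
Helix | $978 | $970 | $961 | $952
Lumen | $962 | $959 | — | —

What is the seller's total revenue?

Total revenue: $4,805

Merging the schedules and taking the best 5: 986 (Zephyr-1), 982 (Zephyr-2), 978 (Helix-1), 970 (Helix-2), 962 (Lumen-1)
Highest rejected unit-bid = $961.
Allocation: Helix 2, Lumen 1, Zephyr 2. Every unit priced at $961.
Revenue = 5 × 961 = $4,805.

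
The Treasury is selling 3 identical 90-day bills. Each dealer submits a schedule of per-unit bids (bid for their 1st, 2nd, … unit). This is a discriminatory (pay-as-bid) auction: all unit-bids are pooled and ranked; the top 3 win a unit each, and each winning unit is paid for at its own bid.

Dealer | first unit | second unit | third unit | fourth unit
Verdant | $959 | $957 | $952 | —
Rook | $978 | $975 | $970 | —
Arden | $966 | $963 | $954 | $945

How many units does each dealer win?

Pooled unit-bids ranked (top 3): 978 (Rook-1), 975 (Rook-2), 970 (Rook-3)
Next rejected bid: $966 (not a price — pay-as-bid).
Allocation: Rook 3.

Rook 3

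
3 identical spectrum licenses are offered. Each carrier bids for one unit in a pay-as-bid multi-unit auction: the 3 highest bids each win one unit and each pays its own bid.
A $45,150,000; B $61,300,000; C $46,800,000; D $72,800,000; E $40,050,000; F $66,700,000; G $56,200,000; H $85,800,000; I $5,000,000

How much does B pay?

B pays $0

Bids ranked high→low: 85,800,000 (H), 72,800,000 (D), 66,700,000 (F), 61,300,000 (B), 56,200,000 (G), …
Winners (3 units): H, D, F.
B does not win → $0.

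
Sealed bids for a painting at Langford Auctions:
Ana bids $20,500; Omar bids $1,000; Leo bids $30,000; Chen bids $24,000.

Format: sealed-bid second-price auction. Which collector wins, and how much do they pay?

Rule: the highest bidder wins and pays the second-highest bid.
Sorting bids: 30,000 (Leo) > 24,000 (Chen) > 20,500 (Ana) > 1,000 (Omar)
Second-price: Leo pays Chen's bid of $24,000.

Leo pays $24,000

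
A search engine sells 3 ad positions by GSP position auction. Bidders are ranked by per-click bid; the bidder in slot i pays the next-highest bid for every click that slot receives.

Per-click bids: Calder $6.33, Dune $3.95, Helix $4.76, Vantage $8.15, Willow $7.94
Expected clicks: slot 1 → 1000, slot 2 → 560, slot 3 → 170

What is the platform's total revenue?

Sorting advertisers: $8.15 (Vantage) > $7.94 (Willow) > $6.33 (Calder) > $4.76 (Helix) > …
Slot 1: Vantage pays $7.94 × 1000 = $7940.00
Slot 2: Willow pays $6.33 × 560 = $3544.80
Slot 3: Calder pays $4.76 × 170 = $809.20
Total = $12294.00

Total revenue: $12294.00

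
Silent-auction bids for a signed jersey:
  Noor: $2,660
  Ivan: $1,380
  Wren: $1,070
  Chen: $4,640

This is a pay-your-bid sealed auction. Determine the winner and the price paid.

Rule: the highest bidder wins and pays their own bid.
Sorting bids: 4,640 (Chen) > 2,660 (Noor) > 1,380 (Ivan) > 1,070 (Wren)
Chen is highest → pays own bid, $4,640.

Chen pays $4,640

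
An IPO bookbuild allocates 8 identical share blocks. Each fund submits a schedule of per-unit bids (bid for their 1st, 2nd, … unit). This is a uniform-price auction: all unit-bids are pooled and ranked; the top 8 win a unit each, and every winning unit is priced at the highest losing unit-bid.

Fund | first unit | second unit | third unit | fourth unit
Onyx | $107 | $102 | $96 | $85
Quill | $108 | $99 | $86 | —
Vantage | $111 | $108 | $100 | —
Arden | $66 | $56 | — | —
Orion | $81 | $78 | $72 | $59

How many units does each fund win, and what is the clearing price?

Onyx 3, Quill 2, Vantage 3; clearing price $86

Merging the schedules and taking the best 8: 111 (Vantage-1), 108 (Quill-1), 108 (Vantage-2), 107 (Onyx-1), 102 (Onyx-2), 100 (Vantage-3), 99 (Quill-2), 96 (Onyx-3)
First bid not allocated: $86.
Allocation: Onyx 3, Quill 2, Vantage 3.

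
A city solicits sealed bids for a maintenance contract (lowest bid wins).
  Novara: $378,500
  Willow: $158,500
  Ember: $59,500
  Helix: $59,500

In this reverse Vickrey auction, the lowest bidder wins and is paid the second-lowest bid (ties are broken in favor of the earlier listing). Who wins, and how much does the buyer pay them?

Sorting bids: 59,500 (Ember) < 59,500 (Helix) < 158,500 (Willow) < 378,500 (Novara)
Tie at $59,500 → Ember wins by tie-break.
Ember is lowest; is paid the second-lowest bid, $59,500.

Ember is paid $59,500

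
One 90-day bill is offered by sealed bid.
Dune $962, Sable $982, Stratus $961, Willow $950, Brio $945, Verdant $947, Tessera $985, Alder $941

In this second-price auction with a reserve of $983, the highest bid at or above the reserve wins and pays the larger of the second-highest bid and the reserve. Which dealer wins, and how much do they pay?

Tessera pays $983

Rule: the highest bid at or above the reserve wins and pays the larger of the second-highest bid and the reserve.
Bids in order: 985 (Tessera) > 982 (Sable) > 962 (Dune) > 961 (Stratus) > 950 (Willow) > 947 (Verdant) > …
Tessera has the top bid at or above the reserve ($985).
Second-highest bid $982 is below the reserve $983, so the reserve binds → payment $983.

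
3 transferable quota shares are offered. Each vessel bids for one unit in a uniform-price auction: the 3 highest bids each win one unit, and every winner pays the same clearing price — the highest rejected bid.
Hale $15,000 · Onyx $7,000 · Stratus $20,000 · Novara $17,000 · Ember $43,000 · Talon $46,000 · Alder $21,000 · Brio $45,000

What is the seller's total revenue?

Total revenue: $63,000

Ordering the bids: 46,000 (Talon), 45,000 (Brio), 43,000 (Ember), 21,000 (Alder), 20,000 (Stratus), …
Winners (3 units): Talon, Brio, Ember.
Highest unsuccessful bid: $21,000 → clearing price.
Total revenue = 3 × $21,000 = $63,000.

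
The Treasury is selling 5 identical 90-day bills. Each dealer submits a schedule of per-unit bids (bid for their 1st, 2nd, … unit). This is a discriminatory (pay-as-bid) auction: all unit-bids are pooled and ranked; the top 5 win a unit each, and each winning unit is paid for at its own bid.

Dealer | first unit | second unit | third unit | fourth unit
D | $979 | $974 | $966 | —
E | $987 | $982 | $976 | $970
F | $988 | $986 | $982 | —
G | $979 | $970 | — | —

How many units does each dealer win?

E 2, F 3

Pooled unit-bids ranked (top 5): 988 (F-1), 987 (E-1), 986 (F-2), 982 (E-2), 982 (F-3)
Next rejected bid: $979 (not a price — pay-as-bid).
Allocation: E 2, F 3.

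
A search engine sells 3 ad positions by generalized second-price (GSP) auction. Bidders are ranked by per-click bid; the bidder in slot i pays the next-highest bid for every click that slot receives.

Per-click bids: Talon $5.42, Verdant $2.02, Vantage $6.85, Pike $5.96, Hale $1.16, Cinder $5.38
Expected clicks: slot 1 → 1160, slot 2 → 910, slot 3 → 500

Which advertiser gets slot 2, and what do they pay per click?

Ranked by bid: $6.85 (Vantage) > $5.96 (Pike) > $5.42 (Talon) > $5.38 (Cinder) > …
Slot 2 goes to the second-ranked bidder, Pike, who pays the next bid down: $5.42/click.

Pike; $5.42 per click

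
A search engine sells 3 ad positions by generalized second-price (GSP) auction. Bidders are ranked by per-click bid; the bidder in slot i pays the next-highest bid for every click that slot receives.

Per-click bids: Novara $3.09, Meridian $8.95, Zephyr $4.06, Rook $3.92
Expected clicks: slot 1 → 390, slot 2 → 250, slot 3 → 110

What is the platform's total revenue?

Sorting advertisers: $8.95 (Meridian) > $4.06 (Zephyr) > $3.92 (Rook) > $3.09 (Novara)
Slot 1: Meridian pays $4.06 × 390 = $1583.40
Slot 2: Zephyr pays $3.92 × 250 = $980.00
Slot 3: Rook pays $3.09 × 110 = $339.90
Total = $2903.30

Total revenue: $2903.30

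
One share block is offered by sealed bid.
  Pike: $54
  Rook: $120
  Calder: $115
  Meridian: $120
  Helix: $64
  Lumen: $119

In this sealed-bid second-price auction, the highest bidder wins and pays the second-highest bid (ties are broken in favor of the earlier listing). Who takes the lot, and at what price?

Rook pays $120

Sorting bids: 120 (Rook) > 120 (Meridian) > 119 (Lumen) > 115 (Calder) > 64 (Helix) > 54 (Pike)
Rook and Meridian tie at $120; tie-break gives it to Rook.
Rook wins with the highest bid; price is set by the runner-up at $120.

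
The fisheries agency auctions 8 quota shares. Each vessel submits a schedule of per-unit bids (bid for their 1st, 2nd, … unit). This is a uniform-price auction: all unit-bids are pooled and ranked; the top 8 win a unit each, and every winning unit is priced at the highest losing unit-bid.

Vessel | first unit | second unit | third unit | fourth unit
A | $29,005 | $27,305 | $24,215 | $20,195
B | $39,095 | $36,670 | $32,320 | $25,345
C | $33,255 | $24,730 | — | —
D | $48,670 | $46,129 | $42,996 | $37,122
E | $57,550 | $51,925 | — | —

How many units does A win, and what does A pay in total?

A: 0 units, pays $0

Pooled unit-bids ranked (top 8): 57,550 (E-1), 51,925 (E-2), 48,670 (D-1), 46,129 (D-2), 42,996 (D-3), 39,095 (B-1), 37,122 (D-4), 36,670 (B-2)
Highest rejected unit-bid = $33,255.
A wins 0 unit(s) at $33,255 each.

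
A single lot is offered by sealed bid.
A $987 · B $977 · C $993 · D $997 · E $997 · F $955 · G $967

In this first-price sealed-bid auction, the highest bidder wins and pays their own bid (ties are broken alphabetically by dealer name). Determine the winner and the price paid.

D pays $997

Rule: the highest bidder wins and pays their own bid.
Sorting bids: 997 (D) > 997 (E) > 993 (C) > 987 (A) > 977 (B) > 967 (G) > …
Tie at $997 → D wins by tie-break.
D is highest → pays own bid, $997.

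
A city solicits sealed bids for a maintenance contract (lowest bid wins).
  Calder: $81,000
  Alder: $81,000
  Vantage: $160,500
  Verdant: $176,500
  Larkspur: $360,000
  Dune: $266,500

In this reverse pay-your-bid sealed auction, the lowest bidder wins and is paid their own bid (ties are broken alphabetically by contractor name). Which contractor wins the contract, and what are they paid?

Alder is paid $81,000

Bids ranked: 81,000 (Alder) < 81,000 (Calder) < 160,500 (Vantage) < 176,500 (Verdant) < 266,500 (Dune) < 360,000 (Larkspur)
Tie at $81,000 → Alder wins by tie-break.
First-price: Alder is paid what they bid, $81,000.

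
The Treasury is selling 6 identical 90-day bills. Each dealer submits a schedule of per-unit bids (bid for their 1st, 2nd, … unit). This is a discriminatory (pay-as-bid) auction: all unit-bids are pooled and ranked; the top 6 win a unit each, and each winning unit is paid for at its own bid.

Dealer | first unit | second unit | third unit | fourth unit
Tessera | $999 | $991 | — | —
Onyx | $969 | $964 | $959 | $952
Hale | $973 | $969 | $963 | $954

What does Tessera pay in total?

All unit-bids, highest first — top 6: 999 (Tessera-1), 991 (Tessera-2), 973 (Hale-1), 969 (Onyx-1), 969 (Hale-2), 964 (Onyx-2)
Next rejected bid: $963 (not a price — pay-as-bid).
Tessera's winning unit-bids: 999 + 991 = $1,990.

Tessera pays $1,990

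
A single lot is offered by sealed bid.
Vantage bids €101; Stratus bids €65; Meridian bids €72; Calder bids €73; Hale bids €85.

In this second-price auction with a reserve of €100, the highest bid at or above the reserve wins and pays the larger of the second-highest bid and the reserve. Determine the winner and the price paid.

Vantage pays €100

Rule: the highest bid at or above the reserve wins and pays the larger of the second-highest bid and the reserve.
Bids ranked: 101 (Vantage) > 85 (Hale) > 73 (Calder) > 72 (Meridian) > 65 (Stratus)
Vantage has the top bid at or above the reserve (€101).
max(second-highest €85, reserve €100) = €100.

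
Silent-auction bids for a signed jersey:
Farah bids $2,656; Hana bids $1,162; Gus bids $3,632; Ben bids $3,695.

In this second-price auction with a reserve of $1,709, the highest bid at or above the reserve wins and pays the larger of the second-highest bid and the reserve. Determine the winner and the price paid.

Ben pays $3,632

Rule: the highest bid at or above the reserve wins and pays the larger of the second-highest bid and the reserve.
Bids in order: 3,695 (Ben) > 3,632 (Gus) > 2,656 (Farah) > 1,162 (Hana)
Highest eligible bid: Ben at $3,695.
max(second-highest $3,632, reserve $1,709) = $3,632; the reserve does not bind.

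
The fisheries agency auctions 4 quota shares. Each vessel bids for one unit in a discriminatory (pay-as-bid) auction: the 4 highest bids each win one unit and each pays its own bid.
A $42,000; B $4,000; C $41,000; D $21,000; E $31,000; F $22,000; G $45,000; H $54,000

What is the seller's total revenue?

Bids ranked high→low: 54,000 (H), 45,000 (G), 42,000 (A), 41,000 (C), 31,000 (E), 22,000 (F), …
Top 4: H, G, A, C.
Total revenue = 54,000 + 45,000 + 42,000 + 41,000 = $182,000.

Total revenue: $182,000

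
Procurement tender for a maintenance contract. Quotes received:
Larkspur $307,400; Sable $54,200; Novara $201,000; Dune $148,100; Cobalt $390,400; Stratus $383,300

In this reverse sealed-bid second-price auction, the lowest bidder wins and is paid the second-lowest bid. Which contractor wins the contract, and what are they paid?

Sable is paid $148,100

Reverse sealed-bid second-price auction: the lowest bidder wins and is paid the second-lowest bid.
Bids in order: 54,200 (Sable) < 148,100 (Dune) < 201,000 (Novara) < 307,400 (Larkspur) < 383,300 (Stratus) < 390,400 (Cobalt)
Second-price: Sable is paid Dune's bid of $148,100.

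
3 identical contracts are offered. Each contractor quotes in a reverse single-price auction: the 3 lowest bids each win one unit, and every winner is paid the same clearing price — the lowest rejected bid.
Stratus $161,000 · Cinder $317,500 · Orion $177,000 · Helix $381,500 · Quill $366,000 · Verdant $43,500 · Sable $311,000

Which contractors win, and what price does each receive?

Sorting: 43,500 (Verdant), 161,000 (Stratus), 177,000 (Orion), 311,000 (Sable), 317,500 (Cinder), …
The 3 lowest are Verdant, Stratus, Orion.
Clearing price = lowest rejected bid = $311,000.

Verdant, Stratus, Orion; each is paid $311,000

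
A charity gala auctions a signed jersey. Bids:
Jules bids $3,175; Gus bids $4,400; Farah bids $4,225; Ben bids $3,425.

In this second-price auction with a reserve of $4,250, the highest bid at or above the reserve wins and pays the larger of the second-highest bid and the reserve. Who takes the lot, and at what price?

Rule: the highest bid at or above the reserve wins and pays the larger of the second-highest bid and the reserve.
Sorting bids: 4,400 (Gus) > 4,225 (Farah) > 3,425 (Ben) > 3,175 (Jules)
Gus has the top bid at or above the reserve ($4,400).
max(second-highest $4,225, reserve $4,250) = $4,250.

Gus pays $4,250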